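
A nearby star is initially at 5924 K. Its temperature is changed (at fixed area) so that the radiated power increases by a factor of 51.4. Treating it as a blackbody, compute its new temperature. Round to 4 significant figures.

T₂ ≈ 1.586×10⁴ K

P ∝ T⁴, so T₂/T₁ = (P₂/P₁)^(1/4) = (51.4)^(1/4) = 2.67757.
T₂ = 5924 × 2.67757 = 1.586×10⁴ K.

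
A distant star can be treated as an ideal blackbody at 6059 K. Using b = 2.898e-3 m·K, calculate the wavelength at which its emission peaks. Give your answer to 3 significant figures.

Wien's displacement law: λ_max = b/T = (2.898×10⁻³ m·K)/(6059 K) = 4.783×10⁻⁷ m.
That is 478 nm, in the visible range.

λ_max ≈ 478 nm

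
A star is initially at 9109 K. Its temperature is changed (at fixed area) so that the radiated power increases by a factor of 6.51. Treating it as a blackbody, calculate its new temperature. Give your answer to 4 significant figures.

P ∝ T⁴, so T₂/T₁ = (P₂/P₁)^(1/4) = (6.51)^(1/4) = 1.59733.
T₂ = 9109 × 1.59733 = 1.455×10⁴ K.

T₂ ≈ 1.455×10⁴ K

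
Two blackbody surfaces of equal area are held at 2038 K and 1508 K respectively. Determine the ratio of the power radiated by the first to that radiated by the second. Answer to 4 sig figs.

P₁/P₂ ≈ 3.336

With equal areas, P₁/P₂ = (T₁/T₂)⁴ = (2038/1508)⁴ = 3.336.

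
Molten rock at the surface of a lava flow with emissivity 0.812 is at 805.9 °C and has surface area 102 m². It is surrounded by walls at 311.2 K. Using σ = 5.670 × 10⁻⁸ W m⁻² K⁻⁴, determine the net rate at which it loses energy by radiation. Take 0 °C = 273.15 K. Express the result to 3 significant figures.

Net loss ≈ 6.32×10⁶ W

T = 805.9 °C + 273.15 = 1079.05 K.
Area A = 102 m².
Net radiated power P_net = εσA(T⁴ − T₀⁴) = 0.812×5.670×10⁻⁸×102×(1079.05⁴ − 311.2⁴).
T⁴ − T₀⁴ = 1.35571×10¹² − 9.37904×10⁹ = 1.34633×10¹² K⁴, so P_net = 6.32×10⁶ W.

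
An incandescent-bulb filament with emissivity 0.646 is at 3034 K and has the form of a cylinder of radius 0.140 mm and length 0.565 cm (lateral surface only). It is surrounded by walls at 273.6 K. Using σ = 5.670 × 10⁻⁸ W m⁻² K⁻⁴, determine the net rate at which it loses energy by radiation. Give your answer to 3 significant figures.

Net loss ≈ 15.4 W

Lateral area A = 2πrL = 2π×1.40×10⁻⁴×5.65×10⁻³ = 4.97000×10⁻⁶ m².
Net radiated power P_net = εσA(T⁴ − T₀⁴) = 0.646×5.670×10⁻⁸×4.97000×10⁻⁶×(3034⁴ − 273.6⁴).
T⁴ − T₀⁴ = 8.47349×10¹³ − 5.60356×10⁹ = 8.47293×10¹³ K⁴, so P_net = 15.4 W.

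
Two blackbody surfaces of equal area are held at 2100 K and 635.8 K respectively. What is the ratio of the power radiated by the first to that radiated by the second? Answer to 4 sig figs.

P₁/P₂ ≈ 119.0

With equal areas, P₁/P₂ = (T₁/T₂)⁴ = (2100/635.8)⁴ = 119.0.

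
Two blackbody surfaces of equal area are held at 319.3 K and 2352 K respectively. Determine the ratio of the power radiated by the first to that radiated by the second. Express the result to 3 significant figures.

P₁/P₂ ≈ 3.40×10⁻⁴

With equal areas, P₁/P₂ = (T₁/T₂)⁴ = (319.3/2352)⁴ = 3.40×10⁻⁴.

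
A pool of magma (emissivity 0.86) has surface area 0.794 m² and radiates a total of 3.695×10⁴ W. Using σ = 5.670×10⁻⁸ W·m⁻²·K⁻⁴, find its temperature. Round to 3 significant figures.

T ≈ 988 K

Area A = 0.794 m².
P = εσAT⁴ ⇒ T = (P/(εσA))^(1/4) = (3.695×10⁴/(0.86×5.670×10⁻⁸×0.794))^(1/4) = 988 K.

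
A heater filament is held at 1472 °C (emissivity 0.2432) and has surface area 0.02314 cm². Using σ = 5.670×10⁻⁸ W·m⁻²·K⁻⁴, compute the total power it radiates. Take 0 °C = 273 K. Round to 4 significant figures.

T = 1472 °C + 273 = 1745 K.
Area A = 0.02314 cm² = 2.314×10⁻⁶ m².
P = εσAT⁴ = 0.2432 × 5.670×10⁻⁸ × 2.314×10⁻⁶ × (1745)⁴ = 0.2959 W.

P ≈ 0.2959 W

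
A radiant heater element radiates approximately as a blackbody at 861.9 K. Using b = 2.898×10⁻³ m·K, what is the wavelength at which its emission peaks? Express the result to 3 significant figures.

λ_max ≈ 3.36 μm

Wien's displacement law: λ_max = b/T = (2.898×10⁻³ m·K)/(861.9 K) = 3.362×10⁻⁶ m.
That is 3.36 μm, in the infrared range.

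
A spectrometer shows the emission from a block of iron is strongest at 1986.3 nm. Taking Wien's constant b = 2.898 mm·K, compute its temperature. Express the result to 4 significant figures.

Wien's law gives T = b/λ_max = (2.898×10⁻³ m·K)/(1.9863×10⁻⁶ m) = 1459 K.

T ≈ 1459 K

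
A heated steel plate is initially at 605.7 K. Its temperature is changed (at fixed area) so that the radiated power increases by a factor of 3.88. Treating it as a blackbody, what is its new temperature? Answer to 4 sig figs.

T₂ ≈ 850.1 K

P ∝ T⁴, so T₂/T₁ = (P₂/P₁)^(1/4) = (3.88)^(1/4) = 1.40349.
T₂ = 605.7 × 1.40349 = 850.1 K.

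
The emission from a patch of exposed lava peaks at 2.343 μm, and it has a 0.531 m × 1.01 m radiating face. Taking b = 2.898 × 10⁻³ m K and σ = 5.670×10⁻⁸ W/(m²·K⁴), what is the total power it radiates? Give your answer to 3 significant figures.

P ≈ 7.12×10⁴ W

Wien's law: T = b/λ_max = 2.898×10⁻³/2.343×10⁻⁶ = 1236.88 K.
Area A = 0.531 × 1.01 = 0.53631 m².
Then P = σAT⁴ = 5.670×10⁻⁸×0.53631×(1236.88)⁴ = 7.12×10⁴ W.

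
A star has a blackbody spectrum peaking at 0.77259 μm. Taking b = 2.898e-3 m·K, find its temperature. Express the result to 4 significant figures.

T ≈ 3751 K

Wien's law gives T = b/λ_max = (2.898×10⁻³ m·K)/(7.7259×10⁻⁷ m) = 3751 K.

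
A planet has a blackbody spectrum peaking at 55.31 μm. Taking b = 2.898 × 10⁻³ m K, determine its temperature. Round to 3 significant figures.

Wien's law gives T = b/λ_max = (2.898×10⁻³ m·K)/(5.531×10⁻⁵ m) = 52.4 K.

T ≈ 52.4 K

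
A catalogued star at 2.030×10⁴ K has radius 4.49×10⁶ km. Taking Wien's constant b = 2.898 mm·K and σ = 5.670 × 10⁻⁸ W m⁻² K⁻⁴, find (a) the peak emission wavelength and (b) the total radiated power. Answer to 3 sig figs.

λ_max ≈ 143 nm; P ≈ 2.44×10³⁰ W

(a) λ_max = b/T = 2.898×10⁻³/2.030×10⁴ = 1.428×10⁻⁷ m = 143 nm.
Surface area A = 4πR² = 4π(4.49×10⁹ m)² = 2.53339×10²⁰ m².
(b) P = σAT⁴ = 5.670×10⁻⁸×2.53339×10²⁰×(2.030×10⁴)⁴ = 2.44×10³⁰ W.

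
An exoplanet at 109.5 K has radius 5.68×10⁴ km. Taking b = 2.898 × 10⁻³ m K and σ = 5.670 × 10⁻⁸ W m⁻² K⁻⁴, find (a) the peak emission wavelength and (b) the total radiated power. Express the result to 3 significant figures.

(a) λ_max = b/T = 2.898×10⁻³/109.5 = 2.647×10⁻⁵ m = 26.5 μm.
Surface area A = 4πR² = 4π(5.68×10⁷ m)² = 4.05421×10¹⁶ m².
(b) P = σAT⁴ = 5.670×10⁻⁸×4.05421×10¹⁶×(109.5)⁴ = 3.30×10¹⁷ W.

λ_max ≈ 26.5 μm; P ≈ 3.30×10¹⁷ W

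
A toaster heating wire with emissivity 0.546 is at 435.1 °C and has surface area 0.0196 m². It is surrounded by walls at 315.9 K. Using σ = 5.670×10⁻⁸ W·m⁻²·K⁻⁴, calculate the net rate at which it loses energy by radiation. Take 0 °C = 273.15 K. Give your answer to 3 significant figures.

Net loss ≈ 147 W

T = 435.1 °C + 273.15 = 708.25 K.
Area A = 0.0196 m².
Net radiated power P_net = εσA(T⁴ − T₀⁴) = 0.546×5.670×10⁻⁸×0.0196×(708.25⁴ − 315.9⁴).
T⁴ − T₀⁴ = 2.51621×10¹¹ − 9.95860×10⁹ = 2.41662×10¹¹ K⁴, so P_net = 147 W.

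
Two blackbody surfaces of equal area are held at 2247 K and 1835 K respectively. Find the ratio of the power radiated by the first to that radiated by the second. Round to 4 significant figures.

P₁/P₂ ≈ 2.248

With equal areas, P₁/P₂ = (T₁/T₂)⁴ = (2247/1835)⁴ = 2.248.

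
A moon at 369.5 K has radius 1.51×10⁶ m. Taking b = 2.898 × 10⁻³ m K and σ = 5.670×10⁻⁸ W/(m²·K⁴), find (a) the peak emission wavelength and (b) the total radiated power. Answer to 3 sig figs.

(a) λ_max = b/T = 2.898×10⁻³/369.5 = 7.843×10⁻⁶ m = 7.84 μm.
Surface area A = 4πR² = 4π(1.51×10⁶ m)² = 2.86526×10¹³ m².
(b) P = σAT⁴ = 5.670×10⁻⁸×2.86526×10¹³×(369.5)⁴ = 3.03×10¹⁶ W.

λ_max ≈ 7.84 μm; P ≈ 3.03×10¹⁶ W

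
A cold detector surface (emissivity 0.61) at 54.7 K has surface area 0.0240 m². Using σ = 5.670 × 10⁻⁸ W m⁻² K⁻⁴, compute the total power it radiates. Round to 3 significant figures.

Area A = 0.0240 m².
P = εσAT⁴ = 0.61 × 5.670×10⁻⁸ × 0.0240 × (54.7)⁴ = 7.43×10⁻³ W.

P ≈ 7.43×10⁻³ W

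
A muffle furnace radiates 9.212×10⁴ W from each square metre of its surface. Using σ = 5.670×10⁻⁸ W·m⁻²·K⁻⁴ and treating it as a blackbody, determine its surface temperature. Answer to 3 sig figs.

T ≈ 1.13×10³ K

I = σT⁴, so T = (I/σ)^(1/4) = (9.212×10⁴/(5.670×10⁻⁸))^(1/4) = 1.13×10³ K.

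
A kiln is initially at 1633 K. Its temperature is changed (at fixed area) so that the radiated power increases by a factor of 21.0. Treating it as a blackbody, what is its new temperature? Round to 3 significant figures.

P ∝ T⁴, so T₂/T₁ = (P₂/P₁)^(1/4) = (21.0)^(1/4) = 2.14070.
T₂ = 1633 × 2.14070 = 3.50×10³ K.

T₂ ≈ 3.50×10³ K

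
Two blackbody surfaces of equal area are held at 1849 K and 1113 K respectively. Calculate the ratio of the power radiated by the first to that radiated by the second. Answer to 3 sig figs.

P₁/P₂ ≈ 7.62

With equal areas, P₁/P₂ = (T₁/T₂)⁴ = (1849/1113)⁴ = 7.62.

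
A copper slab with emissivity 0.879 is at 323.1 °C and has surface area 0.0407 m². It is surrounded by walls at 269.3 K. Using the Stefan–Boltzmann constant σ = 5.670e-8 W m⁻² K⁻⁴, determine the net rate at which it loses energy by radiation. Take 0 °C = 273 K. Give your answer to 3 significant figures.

Net loss ≈ 245 W

T = 323.1 °C + 273 = 596.1 K.
Area A = 0.0407 m².
Net radiated power P_net = εσA(T⁴ − T₀⁴) = 0.879×5.670×10⁻⁸×0.0407×(596.1⁴ − 269.3⁴).
T⁴ − T₀⁴ = 1.26263×10¹¹ − 5.25951×10⁹ = 1.21003×10¹¹ K⁴, so P_net = 245 W.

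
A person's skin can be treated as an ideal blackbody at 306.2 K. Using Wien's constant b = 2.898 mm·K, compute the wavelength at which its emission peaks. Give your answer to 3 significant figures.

Wien's displacement law: λ_max = b/T = (2.898×10⁻³ m·K)/(306.2 K) = 9.464×10⁻⁶ m.
That is 9.46 μm, in the infrared range.

λ_max ≈ 9.46 μm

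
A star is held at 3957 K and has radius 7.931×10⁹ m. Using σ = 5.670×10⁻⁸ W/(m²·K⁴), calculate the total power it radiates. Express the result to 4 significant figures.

P ≈ 1.099×10²⁸ W

Surface area A = 4πR² = 4π(7.931×10⁹ m)² = 7.90434×10²⁰ m².
P = σAT⁴ = 5.670×10⁻⁸ × 7.90434×10²⁰ × (3957)⁴ = 1.099×10²⁸ W.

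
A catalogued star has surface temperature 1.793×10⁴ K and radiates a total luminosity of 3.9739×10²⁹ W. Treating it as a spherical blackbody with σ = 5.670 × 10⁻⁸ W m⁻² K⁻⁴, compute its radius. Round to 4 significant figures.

R ≈ 2.323×10⁹ m

L = 4πR²σT⁴ ⇒ R = √(L/(4πσT⁴)).
σT⁴ = 5.86009×10⁹ W/m², so R = √(3.9739×10²⁹/(4π×5.86009×10⁹)) = 2.323×10⁹ m.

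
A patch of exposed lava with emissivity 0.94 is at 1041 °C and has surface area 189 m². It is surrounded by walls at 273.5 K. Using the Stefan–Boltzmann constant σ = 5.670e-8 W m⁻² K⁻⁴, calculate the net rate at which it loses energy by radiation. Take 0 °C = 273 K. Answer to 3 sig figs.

Net loss ≈ 3.00×10⁷ W

T = 1041 °C + 273 = 1314 K.
Area A = 189 m².
Net radiated power P_net = εσA(T⁴ − T₀⁴) = 0.94×5.670×10⁻⁸×189×(1314⁴ − 273.5⁴).
T⁴ − T₀⁴ = 2.98113×10¹² − 5.59538×10⁹ = 2.97553×10¹² K⁴, so P_net = 3.00×10⁷ W.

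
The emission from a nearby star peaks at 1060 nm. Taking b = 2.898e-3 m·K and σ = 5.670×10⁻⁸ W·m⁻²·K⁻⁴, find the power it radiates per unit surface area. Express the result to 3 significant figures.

I ≈ 3.17×10⁶ W/m²

Wien's law: T = b/λ_max = 2.898×10⁻³/1.060×10⁻⁶ = 2733.96 K.
Then I = σT⁴ = 5.670×10⁻⁸×(2733.96)⁴ = 3.17×10⁶ W/m².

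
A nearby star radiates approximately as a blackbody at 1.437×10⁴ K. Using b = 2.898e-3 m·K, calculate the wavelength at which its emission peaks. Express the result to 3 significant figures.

λ_max ≈ 202 nm

Wien's displacement law: λ_max = b/T = (2.898×10⁻³ m·K)/(1.437×10⁴ K) = 2.017×10⁻⁷ m.
That is 202 nm, in the ultraviolet range.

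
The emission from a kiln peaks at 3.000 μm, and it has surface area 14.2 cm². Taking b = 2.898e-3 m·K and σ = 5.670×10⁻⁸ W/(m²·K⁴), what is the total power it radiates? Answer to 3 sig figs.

P ≈ 70.1 W

Wien's law: T = b/λ_max = 2.898×10⁻³/3.000×10⁻⁶ = 966.000 K.
Area A = 14.2 cm² = 1.42×10⁻³ m².
Then P = σAT⁴ = 5.670×10⁻⁸×1.42×10⁻³×(966.000)⁴ = 70.1 W.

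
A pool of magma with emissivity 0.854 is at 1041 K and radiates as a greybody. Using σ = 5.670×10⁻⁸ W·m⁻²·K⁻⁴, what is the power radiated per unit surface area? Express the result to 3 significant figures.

I ≈ 5.69×10⁴ W/m²

Stefan–Boltzmann: I = εσT⁴ = 0.854 × 5.670×10⁻⁸ × (1041)⁴ = 5.69×10⁴ W/m².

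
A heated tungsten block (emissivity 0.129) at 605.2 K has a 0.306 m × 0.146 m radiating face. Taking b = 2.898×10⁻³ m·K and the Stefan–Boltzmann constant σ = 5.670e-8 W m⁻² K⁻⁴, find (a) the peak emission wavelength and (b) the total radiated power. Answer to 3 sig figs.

(a) λ_max = b/T = 2.898×10⁻³/605.2 = 4.788×10⁻⁶ m = 4.79 μm.
Area A = 0.306 × 0.146 = 0.044676 m².
(b) P = εσAT⁴ = 0.129×5.670×10⁻⁸×0.044676×(605.2)⁴ = 43.8 W.

λ_max ≈ 4.79 μm; P ≈ 43.8 W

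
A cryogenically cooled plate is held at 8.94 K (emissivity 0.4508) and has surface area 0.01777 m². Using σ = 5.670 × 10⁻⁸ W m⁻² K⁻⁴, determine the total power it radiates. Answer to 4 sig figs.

Area A = 0.01777 m².
P = εσAT⁴ = 0.4508 × 5.670×10⁻⁸ × 0.01777 × (8.94)⁴ = 2.901×10⁻⁶ W.

P ≈ 2.901×10⁻⁶ W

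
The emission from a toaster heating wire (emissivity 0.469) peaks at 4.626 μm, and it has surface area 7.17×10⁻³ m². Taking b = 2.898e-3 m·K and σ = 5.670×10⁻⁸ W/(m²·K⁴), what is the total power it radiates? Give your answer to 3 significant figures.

Wien's law: T = b/λ_max = 2.898×10⁻³/4.626×10⁻⁶ = 626.459 K.
Area A = 7.17×10⁻³ m².
Then P = εσAT⁴ = 0.469×5.670×10⁻⁸×7.17×10⁻³×(626.459)⁴ = 29.4 W.

P ≈ 29.4 W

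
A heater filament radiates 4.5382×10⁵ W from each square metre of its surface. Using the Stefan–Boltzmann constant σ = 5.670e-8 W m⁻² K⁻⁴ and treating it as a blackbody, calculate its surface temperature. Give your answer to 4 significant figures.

I = σT⁴, so T = (I/σ)^(1/4) = (4.5382×10⁵/(5.670×10⁻⁸))^(1/4) = 1682 K.

T ≈ 1682 K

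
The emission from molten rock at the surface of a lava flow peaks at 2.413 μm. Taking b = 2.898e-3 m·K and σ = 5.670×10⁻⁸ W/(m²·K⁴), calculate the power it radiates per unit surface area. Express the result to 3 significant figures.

Wien's law: T = b/λ_max = 2.898×10⁻³/2.413×10⁻⁶ = 1200.99 K.
Then I = σT⁴ = 5.670×10⁻⁸×(1200.99)⁴ = 1.18×10⁵ W/m².

I ≈ 1.18×10⁵ W/m²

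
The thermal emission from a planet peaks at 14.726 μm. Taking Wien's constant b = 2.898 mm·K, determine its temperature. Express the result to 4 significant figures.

T ≈ 196.8 K

Wien's law gives T = b/λ_max = (2.898×10⁻³ m·K)/(1.4726×10⁻⁵ m) = 196.8 K.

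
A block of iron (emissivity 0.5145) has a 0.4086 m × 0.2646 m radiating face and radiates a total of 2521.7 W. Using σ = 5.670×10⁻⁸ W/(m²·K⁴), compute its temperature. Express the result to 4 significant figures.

T ≈ 945.6 K

Area A = 0.4086 × 0.2646 = 0.108116 m².
P = εσAT⁴ ⇒ T = (P/(εσA))^(1/4) = (2521.7/(0.5145×5.670×10⁻⁸×0.108116))^(1/4) = 945.6 K.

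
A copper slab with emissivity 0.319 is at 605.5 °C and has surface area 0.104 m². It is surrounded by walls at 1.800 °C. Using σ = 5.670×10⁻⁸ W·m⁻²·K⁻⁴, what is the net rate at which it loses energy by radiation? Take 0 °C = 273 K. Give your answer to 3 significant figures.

T = 605.5 °C + 273 = 878.5 K.
Surroundings: T = 1.800 °C + 273 = 274.800 K.
Area A = 0.104 m².
Net radiated power P_net = εσA(T⁴ − T₀⁴) = 0.319×5.670×10⁻⁸×0.104×(878.5⁴ − 274.800⁴).
T⁴ − T₀⁴ = 5.95617×10¹¹ − 5.70252×10⁹ = 5.89914×10¹¹ K⁴, so P_net = 1.11×10³ W.

Net loss ≈ 1.11×10³ W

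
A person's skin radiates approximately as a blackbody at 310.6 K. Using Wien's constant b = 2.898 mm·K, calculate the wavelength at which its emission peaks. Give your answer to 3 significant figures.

λ_max ≈ 9.33 μm

Wien's displacement law: λ_max = b/T = (2.898×10⁻³ m·K)/(310.6 K) = 9.330×10⁻⁶ m.
That is 9.33 μm, in the infrared range.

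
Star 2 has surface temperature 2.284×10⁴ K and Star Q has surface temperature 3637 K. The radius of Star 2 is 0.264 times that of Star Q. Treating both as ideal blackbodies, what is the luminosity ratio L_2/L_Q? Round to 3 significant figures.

L ∝ R²T⁴, so L_2/L_Q = (R_2/R_Q)²(T_2/T_Q)⁴ = (0.264)² × (2.284×10⁴/3637)⁴ = 0.069696 × 1555.29 = 108.

L_2/L_Q ≈ 108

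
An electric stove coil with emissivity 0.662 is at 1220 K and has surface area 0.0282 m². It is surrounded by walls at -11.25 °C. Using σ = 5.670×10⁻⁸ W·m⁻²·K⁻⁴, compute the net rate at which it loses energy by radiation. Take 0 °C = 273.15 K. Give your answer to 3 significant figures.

Surroundings: T = -11.25 °C + 273.15 = 261.90 K.
Area A = 0.0282 m².
Net radiated power P_net = εσA(T⁴ − T₀⁴) = 0.662×5.670×10⁻⁸×0.0282×(1220⁴ − 261.90⁴).
T⁴ − T₀⁴ = 2.21533×10¹² − 4.70481×10⁹ = 2.21063×10¹² K⁴, so P_net = 2.34×10³ W.

Net loss ≈ 2.34×10³ W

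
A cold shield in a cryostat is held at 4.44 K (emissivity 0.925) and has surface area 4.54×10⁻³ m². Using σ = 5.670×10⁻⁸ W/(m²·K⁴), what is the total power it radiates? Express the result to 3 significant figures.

P ≈ 9.25×10⁻⁸ W

Area A = 4.54×10⁻³ m².
P = εσAT⁴ = 0.925 × 5.670×10⁻⁸ × 4.54×10⁻³ × (4.44)⁴ = 9.25×10⁻⁸ W.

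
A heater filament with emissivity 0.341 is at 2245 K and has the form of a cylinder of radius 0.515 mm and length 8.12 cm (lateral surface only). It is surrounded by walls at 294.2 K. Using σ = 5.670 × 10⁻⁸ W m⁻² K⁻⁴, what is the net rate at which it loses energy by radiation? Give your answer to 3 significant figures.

Net loss ≈ 129 W

Lateral area A = 2πrL = 2π×5.15×10⁻⁴×0.0812 = 2.62750×10⁻⁴ m².
Net radiated power P_net = εσA(T⁴ − T₀⁴) = 0.341×5.670×10⁻⁸×2.62750×10⁻⁴×(2245⁴ − 294.2⁴).
T⁴ − T₀⁴ = 2.54019×10¹³ − 7.49153×10⁹ = 2.53944×10¹³ K⁴, so P_net = 129 W.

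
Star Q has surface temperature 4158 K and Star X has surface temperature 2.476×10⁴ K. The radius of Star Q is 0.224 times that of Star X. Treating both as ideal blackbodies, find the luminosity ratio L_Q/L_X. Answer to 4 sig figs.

L ∝ R²T⁴, so L_Q/L_X = (R_Q/R_X)²(T_Q/T_X)⁴ = (0.224)² × (4158/2.476×10⁴)⁴ = 0.050176 × 7.95308×10⁻⁴ = 3.991×10⁻⁵.

L_Q/L_X ≈ 3.991×10⁻⁵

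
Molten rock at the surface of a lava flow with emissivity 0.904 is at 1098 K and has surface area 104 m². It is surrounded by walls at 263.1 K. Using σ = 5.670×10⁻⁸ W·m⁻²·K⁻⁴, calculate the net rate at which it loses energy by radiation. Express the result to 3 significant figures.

Net loss ≈ 7.72×10⁶ W

Area A = 104 m².
Net radiated power P_net = εσA(T⁴ − T₀⁴) = 0.904×5.670×10⁻⁸×104×(1098⁴ − 263.1⁴).
T⁴ − T₀⁴ = 1.45348×10¹² − 4.79163×10⁹ = 1.44869×10¹² K⁴, so P_net = 7.72×10⁶ W.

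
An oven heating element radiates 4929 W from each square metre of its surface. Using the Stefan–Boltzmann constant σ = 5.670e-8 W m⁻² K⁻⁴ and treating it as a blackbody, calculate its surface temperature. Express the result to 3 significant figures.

T ≈ 543 K

I = σT⁴, so T = (I/σ)^(1/4) = (4929/(5.670×10⁻⁸))^(1/4) = 543 K.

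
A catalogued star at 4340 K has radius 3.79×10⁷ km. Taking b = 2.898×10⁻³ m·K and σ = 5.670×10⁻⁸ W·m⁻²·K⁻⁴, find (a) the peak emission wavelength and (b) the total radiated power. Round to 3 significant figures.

(a) λ_max = b/T = 2.898×10⁻³/4340 = 6.677×10⁻⁷ m = 668 nm.
Surface area A = 4πR² = 4π(3.79×10¹⁰ m)² = 1.80505×10²² m².
(b) P = σAT⁴ = 5.670×10⁻⁸×1.80505×10²²×(4340)⁴ = 3.63×10²⁹ W.

λ_max ≈ 668 nm; P ≈ 3.63×10²⁹ W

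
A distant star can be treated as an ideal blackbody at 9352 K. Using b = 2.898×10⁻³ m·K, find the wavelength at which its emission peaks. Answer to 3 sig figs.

λ_max ≈ 310 nm

Wien's displacement law: λ_max = b/T = (2.898×10⁻³ m·K)/(9352 K) = 3.099×10⁻⁷ m.
That is 310 nm, in the ultraviolet range.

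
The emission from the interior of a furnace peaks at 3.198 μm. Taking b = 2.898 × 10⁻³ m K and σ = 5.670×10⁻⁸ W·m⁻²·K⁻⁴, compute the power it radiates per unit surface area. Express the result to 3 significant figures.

I ≈ 3.82×10⁴ W/m²

Wien's law: T = b/λ_max = 2.898×10⁻³/3.198×10⁻⁶ = 906.191 K.
Then I = σT⁴ = 5.670×10⁻⁸×(906.191)⁴ = 3.82×10⁴ W/m².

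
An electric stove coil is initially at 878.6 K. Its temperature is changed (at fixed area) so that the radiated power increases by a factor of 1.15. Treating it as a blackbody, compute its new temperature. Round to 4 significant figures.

T₂ ≈ 909.8 K

P ∝ T⁴, so T₂/T₁ = (P₂/P₁)^(1/4) = (1.15)^(1/4) = 1.03556.
T₂ = 878.6 × 1.03556 = 909.8 K.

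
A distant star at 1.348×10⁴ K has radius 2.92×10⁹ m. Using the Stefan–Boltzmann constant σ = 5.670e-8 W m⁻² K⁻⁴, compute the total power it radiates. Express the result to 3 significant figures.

Surface area A = 4πR² = 4π(2.92×10⁹ m)² = 1.07146×10²⁰ m².
P = σAT⁴ = 5.670×10⁻⁸ × 1.07146×10²⁰ × (1.348×10⁴)⁴ = 2.01×10²⁹ W.

P ≈ 2.01×10²⁹ W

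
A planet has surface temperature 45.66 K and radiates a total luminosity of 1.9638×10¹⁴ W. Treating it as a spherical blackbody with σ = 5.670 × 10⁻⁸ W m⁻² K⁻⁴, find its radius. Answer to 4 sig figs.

R ≈ 7.963×10⁶ m

L = 4πR²σT⁴ ⇒ R = √(L/(4πσT⁴)).
σT⁴ = 0.246449 W/m², so R = √(1.9638×10¹⁴/(4π×0.246449)) = 7.963×10⁶ m.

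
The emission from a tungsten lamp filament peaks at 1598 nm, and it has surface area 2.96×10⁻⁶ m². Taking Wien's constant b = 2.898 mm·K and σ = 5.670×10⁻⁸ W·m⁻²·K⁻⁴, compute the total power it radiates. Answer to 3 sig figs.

Wien's law: T = b/λ_max = 2.898×10⁻³/1.598×10⁻⁶ = 1813.52 K.
Area A = 2.96×10⁻⁶ m².
Then P = σAT⁴ = 5.670×10⁻⁸×2.96×10⁻⁶×(1813.52)⁴ = 1.82 W.

P ≈ 1.82 W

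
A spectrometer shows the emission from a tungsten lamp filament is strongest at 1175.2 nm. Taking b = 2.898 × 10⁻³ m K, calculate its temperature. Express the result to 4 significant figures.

Wien's law gives T = b/λ_max = (2.898×10⁻³ m·K)/(1.1752×10⁻⁶ m) = 2466 K.

T ≈ 2466 K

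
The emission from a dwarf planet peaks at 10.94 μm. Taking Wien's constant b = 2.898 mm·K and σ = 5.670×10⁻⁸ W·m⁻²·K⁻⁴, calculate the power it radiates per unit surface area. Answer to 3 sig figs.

Wien's law: T = b/λ_max = 2.898×10⁻³/1.094×10⁻⁵ = 264.899 K.
Then I = σT⁴ = 5.670×10⁻⁸×(264.899)⁴ = 279 W/m².

I ≈ 279 W/m²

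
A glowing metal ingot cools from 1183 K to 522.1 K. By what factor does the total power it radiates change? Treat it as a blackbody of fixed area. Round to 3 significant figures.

P₂/P₁ ≈ 0.0379

P ∝ T⁴, so P₂/P₁ = (T₂/T₁)⁴ = (522.1/1183)⁴ = (0.441336)⁴ = 0.0379.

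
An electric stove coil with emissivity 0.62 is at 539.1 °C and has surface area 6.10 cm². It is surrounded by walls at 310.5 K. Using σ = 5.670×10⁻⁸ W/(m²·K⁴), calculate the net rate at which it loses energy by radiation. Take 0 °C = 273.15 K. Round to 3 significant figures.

Net loss ≈ 9.13 W

T = 539.1 °C + 273.15 = 812.25 K.
Area A = 6.10 cm² = 6.10×10⁻⁴ m².
Net radiated power P_net = εσA(T⁴ − T₀⁴) = 0.62×5.670×10⁻⁸×6.10×10⁻⁴×(812.25⁴ − 310.5⁴).
T⁴ − T₀⁴ = 4.35270×10¹¹ − 9.29494×10⁹ = 4.25975×10¹¹ K⁴, so P_net = 9.13 W.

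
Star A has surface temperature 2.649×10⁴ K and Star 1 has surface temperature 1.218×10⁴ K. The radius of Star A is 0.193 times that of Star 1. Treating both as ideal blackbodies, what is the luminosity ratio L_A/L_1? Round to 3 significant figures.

L_A/L_1 ≈ 0.833

L ∝ R²T⁴, so L_A/L_1 = (R_A/R_1)²(T_A/T_1)⁴ = (0.193)² × (2.649×10⁴/1.218×10⁴)⁴ = 0.037249 × 22.3737 = 0.833.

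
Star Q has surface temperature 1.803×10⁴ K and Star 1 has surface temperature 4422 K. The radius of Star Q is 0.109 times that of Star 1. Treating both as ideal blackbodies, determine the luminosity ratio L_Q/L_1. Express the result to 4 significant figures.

L ∝ R²T⁴, so L_Q/L_1 = (R_Q/R_1)²(T_Q/T_1)⁴ = (0.109)² × (1.803×10⁴/4422)⁴ = 0.011881 × 276.381 = 3.284.

L_Q/L_1 ≈ 3.284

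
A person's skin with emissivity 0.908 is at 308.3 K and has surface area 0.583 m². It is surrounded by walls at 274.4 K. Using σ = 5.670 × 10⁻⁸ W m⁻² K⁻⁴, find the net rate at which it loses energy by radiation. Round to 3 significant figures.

Area A = 0.583 m².
Net radiated power P_net = εσA(T⁴ − T₀⁴) = 0.908×5.670×10⁻⁸×0.583×(308.3⁴ − 274.4⁴).
T⁴ − T₀⁴ = 9.03429×10⁹ − 5.66939×10⁹ = 3.36490×10⁹ K⁴, so P_net = 101 W.

Net loss ≈ 101 W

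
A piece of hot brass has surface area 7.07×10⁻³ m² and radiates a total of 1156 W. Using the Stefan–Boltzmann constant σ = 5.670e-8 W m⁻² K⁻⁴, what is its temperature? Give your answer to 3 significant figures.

T ≈ 1.30×10³ K

Area A = 7.07×10⁻³ m².
P = σAT⁴ ⇒ T = (P/(σA))^(1/4) = (1156/(5.670×10⁻⁸×7.07×10⁻³))^(1/4) = 1.30×10³ K.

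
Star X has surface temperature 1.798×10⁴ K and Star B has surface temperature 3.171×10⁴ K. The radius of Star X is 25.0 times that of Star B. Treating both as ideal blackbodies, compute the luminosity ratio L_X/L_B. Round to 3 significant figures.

L ∝ R²T⁴, so L_X/L_B = (R_X/R_B)²(T_X/T_B)⁴ = (25.0)² × (1.798×10⁴/3.171×10⁴)⁴ = 625 × 0.103365 = 64.6.

L_X/L_B ≈ 64.6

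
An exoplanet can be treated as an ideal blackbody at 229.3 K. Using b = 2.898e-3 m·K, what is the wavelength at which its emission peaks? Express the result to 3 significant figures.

λ_max ≈ 12.6 μm

Wien's displacement law: λ_max = b/T = (2.898×10⁻³ m·K)/(229.3 K) = 1.264×10⁻⁵ m.
That is 12.6 μm, in the infrared range.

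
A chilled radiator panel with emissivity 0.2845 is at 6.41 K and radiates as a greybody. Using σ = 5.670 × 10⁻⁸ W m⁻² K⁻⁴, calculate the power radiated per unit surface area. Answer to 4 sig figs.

Stefan–Boltzmann: I = εσT⁴ = 0.2845 × 5.670×10⁻⁸ × (6.41)⁴ = 2.723×10⁻⁵ W/m².

I ≈ 2.723×10⁻⁵ W/m²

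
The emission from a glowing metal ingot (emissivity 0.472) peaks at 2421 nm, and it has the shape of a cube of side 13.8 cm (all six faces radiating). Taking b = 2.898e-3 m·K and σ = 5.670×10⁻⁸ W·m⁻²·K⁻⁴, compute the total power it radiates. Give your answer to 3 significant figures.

P ≈ 6.28×10³ W

Wien's law: T = b/λ_max = 2.898×10⁻³/2.421×10⁻⁶ = 1197.03 K.
Area A = 6s² = 6×(0.138 m)² = 0.114264 m².
Then P = εσAT⁴ = 0.472×5.670×10⁻⁸×0.114264×(1197.03)⁴ = 6.28×10³ W.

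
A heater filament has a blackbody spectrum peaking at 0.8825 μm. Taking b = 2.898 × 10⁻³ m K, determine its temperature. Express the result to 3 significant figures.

T ≈ 3.28×10³ K

Wien's law gives T = b/λ_max = (2.898×10⁻³ m·K)/(8.825×10⁻⁷ m) = 3.28×10³ K.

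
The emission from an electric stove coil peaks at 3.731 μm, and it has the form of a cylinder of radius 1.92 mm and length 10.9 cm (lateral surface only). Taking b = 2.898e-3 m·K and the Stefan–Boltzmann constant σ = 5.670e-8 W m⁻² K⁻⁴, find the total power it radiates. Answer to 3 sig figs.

P ≈ 27.1 W

Wien's law: T = b/λ_max = 2.898×10⁻³/3.731×10⁻⁶ = 776.735 K.
Lateral area A = 2πrL = 2π×1.92×10⁻³×0.109 = 1.31495×10⁻³ m².
Then P = σAT⁴ = 5.670×10⁻⁸×1.31495×10⁻³×(776.735)⁴ = 27.1 W.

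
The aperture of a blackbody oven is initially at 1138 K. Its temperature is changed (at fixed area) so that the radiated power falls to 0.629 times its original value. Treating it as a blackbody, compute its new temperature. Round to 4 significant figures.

P ∝ T⁴, so T₂/T₁ = (P₂/P₁)^(1/4) = (0.629)^(1/4) = 0.890559.
T₂ = 1138 × 0.890559 = 1013 K.

T₂ ≈ 1013 K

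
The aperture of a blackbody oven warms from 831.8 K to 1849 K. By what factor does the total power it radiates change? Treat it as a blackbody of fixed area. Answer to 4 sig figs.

P ∝ T⁴, so P₂/P₁ = (T₂/T₁)⁴ = (1849/831.8)⁴ = (2.22289)⁴ = 24.42.

P₂/P₁ ≈ 24.42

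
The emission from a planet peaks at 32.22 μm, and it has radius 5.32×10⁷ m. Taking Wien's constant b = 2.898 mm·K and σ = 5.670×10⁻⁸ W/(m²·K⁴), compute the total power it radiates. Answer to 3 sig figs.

Wien's law: T = b/λ_max = 2.898×10⁻³/3.222×10⁻⁵ = 89.9441 K.
Surface area A = 4πR² = 4π(5.32×10⁷ m)² = 3.55658×10¹⁶ m².
Then P = σAT⁴ = 5.670×10⁻⁸×3.55658×10¹⁶×(89.9441)⁴ = 1.32×10¹⁷ W.

P ≈ 1.32×10¹⁷ W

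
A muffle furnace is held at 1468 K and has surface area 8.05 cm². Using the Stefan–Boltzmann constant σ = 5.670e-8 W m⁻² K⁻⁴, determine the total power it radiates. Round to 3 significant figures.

P ≈ 212 W

Area A = 8.05 cm² = 8.05×10⁻⁴ m².
P = σAT⁴ = 5.670×10⁻⁸ × 8.05×10⁻⁴ × (1468)⁴ = 212 W.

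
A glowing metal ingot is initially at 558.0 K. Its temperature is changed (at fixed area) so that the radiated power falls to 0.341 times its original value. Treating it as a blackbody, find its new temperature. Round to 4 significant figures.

P ∝ T⁴, so T₂/T₁ = (P₂/P₁)^(1/4) = (0.341)^(1/4) = 0.764168.
T₂ = 558.0 × 0.764168 = 426.4 K.

T₂ ≈ 426.4 K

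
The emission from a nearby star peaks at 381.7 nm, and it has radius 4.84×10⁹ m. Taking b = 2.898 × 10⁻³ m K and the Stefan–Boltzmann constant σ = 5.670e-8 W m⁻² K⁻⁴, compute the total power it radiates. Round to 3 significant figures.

Wien's law: T = b/λ_max = 2.898×10⁻³/3.817×10⁻⁷ = 7592.35 K.
Surface area A = 4πR² = 4π(4.84×10⁹ m)² = 2.94375×10²⁰ m².
Then P = σAT⁴ = 5.670×10⁻⁸×2.94375×10²⁰×(7592.35)⁴ = 5.55×10²⁸ W.

P ≈ 5.55×10²⁸ W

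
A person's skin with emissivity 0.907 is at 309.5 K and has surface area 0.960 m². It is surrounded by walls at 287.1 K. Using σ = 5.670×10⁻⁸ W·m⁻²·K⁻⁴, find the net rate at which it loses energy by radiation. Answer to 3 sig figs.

Net loss ≈ 118 W

Area A = 0.960 m².
Net radiated power P_net = εσA(T⁴ − T₀⁴) = 0.907×5.670×10⁻⁸×0.960×(309.5⁴ − 287.1⁴).
T⁴ − T₀⁴ = 9.17577×10⁹ − 6.79411×10⁹ = 2.38166×10⁹ K⁴, so P_net = 118 W.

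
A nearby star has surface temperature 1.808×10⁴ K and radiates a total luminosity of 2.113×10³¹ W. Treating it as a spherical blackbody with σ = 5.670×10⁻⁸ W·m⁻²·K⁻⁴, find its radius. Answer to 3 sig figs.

R ≈ 1.67×10¹⁰ m

L = 4πR²σT⁴ ⇒ R = √(L/(4πσT⁴)).
σT⁴ = 6.05866×10⁹ W/m², so R = √(2.113×10³¹/(4π×6.05866×10⁹)) = 1.67×10¹⁰ m.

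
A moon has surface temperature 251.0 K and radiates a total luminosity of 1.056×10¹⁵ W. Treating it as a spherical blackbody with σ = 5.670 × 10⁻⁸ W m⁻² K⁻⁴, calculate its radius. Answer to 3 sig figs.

R ≈ 6.11×10⁵ m

L = 4πR²σT⁴ ⇒ R = √(L/(4πσT⁴)).
σT⁴ = 225.049 W/m², so R = √(1.056×10¹⁵/(4π×225.049)) = 6.11×10⁵ m.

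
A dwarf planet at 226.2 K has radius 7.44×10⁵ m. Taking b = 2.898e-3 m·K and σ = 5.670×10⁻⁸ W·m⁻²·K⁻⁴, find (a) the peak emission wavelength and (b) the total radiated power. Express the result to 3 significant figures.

λ_max ≈ 12.8 μm; P ≈ 1.03×10¹⁵ W

(a) λ_max = b/T = 2.898×10⁻³/226.2 = 1.281×10⁻⁵ m = 12.8 μm.
Surface area A = 4πR² = 4π(7.44×10⁵ m)² = 6.95594×10¹² m².
(b) P = σAT⁴ = 5.670×10⁻⁸×6.95594×10¹²×(226.2)⁴ = 1.03×10¹⁵ W.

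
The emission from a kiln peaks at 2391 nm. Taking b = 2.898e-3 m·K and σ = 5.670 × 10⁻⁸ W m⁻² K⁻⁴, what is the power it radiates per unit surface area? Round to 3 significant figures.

Wien's law: T = b/λ_max = 2.898×10⁻³/2.391×10⁻⁶ = 1212.05 K.
Then I = σT⁴ = 5.670×10⁻⁸×(1212.05)⁴ = 1.22×10⁵ W/m².

I ≈ 1.22×10⁵ W/m²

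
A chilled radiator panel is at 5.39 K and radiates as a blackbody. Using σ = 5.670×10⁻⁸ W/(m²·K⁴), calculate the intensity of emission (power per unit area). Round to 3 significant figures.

I ≈ 4.79×10⁻⁵ W/m²

Stefan–Boltzmann: I = σT⁴ = 5.670×10⁻⁸ × (5.39)⁴ = 4.79×10⁻⁵ W/m².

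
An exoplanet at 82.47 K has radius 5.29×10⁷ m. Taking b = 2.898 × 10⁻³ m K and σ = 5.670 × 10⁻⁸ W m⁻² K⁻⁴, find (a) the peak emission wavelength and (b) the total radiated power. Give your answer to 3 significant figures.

λ_max ≈ 35.1 μm; P ≈ 9.22×10¹⁶ W

(a) λ_max = b/T = 2.898×10⁻³/82.47 = 3.514×10⁻⁵ m = 35.1 μm.
Surface area A = 4πR² = 4π(5.29×10⁷ m)² = 3.51659×10¹⁶ m².
(b) P = σAT⁴ = 5.670×10⁻⁸×3.51659×10¹⁶×(82.47)⁴ = 9.22×10¹⁶ W.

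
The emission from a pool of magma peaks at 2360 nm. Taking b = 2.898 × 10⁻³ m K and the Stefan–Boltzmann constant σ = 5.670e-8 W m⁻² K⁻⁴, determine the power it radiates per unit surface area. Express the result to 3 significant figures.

Wien's law: T = b/λ_max = 2.898×10⁻³/2.360×10⁻⁶ = 1227.97 K.
Then I = σT⁴ = 5.670×10⁻⁸×(1227.97)⁴ = 1.29×10⁵ W/m².

I ≈ 1.29×10⁵ W/m²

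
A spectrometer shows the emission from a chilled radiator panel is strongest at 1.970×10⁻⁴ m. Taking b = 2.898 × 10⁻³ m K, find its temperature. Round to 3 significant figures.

T ≈ 14.7 K

Wien's law gives T = b/λ_max = (2.898×10⁻³ m·K)/(1.970×10⁻⁴ m) = 14.7 K.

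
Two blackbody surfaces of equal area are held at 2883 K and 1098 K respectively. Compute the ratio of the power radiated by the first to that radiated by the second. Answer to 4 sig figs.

P₁/P₂ ≈ 47.53

With equal areas, P₁/P₂ = (T₁/T₂)⁴ = (2883/1098)⁴ = 47.53.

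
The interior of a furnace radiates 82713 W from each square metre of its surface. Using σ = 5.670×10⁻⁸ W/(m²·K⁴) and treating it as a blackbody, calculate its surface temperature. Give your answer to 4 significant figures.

T ≈ 1099 K

I = σT⁴, so T = (I/σ)^(1/4) = (82713/(5.670×10⁻⁸))^(1/4) = 1099 K.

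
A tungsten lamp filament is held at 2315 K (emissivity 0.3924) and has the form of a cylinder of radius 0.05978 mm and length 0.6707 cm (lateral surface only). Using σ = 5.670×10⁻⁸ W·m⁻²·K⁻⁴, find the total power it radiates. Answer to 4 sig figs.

Lateral area A = 2πrL = 2π×5.978×10⁻⁵×6.707×10⁻³ = 2.51921×10⁻⁶ m².
P = εσAT⁴ = 0.3924 × 5.670×10⁻⁸ × 2.51921×10⁻⁶ × (2315)⁴ = 1.610 W.

P ≈ 1.610 W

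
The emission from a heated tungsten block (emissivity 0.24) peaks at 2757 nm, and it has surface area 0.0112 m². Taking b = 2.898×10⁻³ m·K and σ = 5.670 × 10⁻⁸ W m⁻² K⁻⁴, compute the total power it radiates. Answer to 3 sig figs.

P ≈ 186 W

Wien's law: T = b/λ_max = 2.898×10⁻³/2.757×10⁻⁶ = 1051.14 K.
Area A = 0.0112 m².
Then P = εσAT⁴ = 0.24×5.670×10⁻⁸×0.0112×(1051.14)⁴ = 186 W.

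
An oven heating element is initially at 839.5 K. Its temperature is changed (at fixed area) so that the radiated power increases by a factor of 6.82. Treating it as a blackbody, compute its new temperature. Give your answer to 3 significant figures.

T₂ ≈ 1.36×10³ K

P ∝ T⁴, so T₂/T₁ = (P₂/P₁)^(1/4) = (6.82)^(1/4) = 1.61602.
T₂ = 839.5 × 1.61602 = 1.36×10³ K.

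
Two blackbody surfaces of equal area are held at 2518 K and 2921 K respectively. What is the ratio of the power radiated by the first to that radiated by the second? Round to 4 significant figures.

With equal areas, P₁/P₂ = (T₁/T₂)⁴ = (2518/2921)⁴ = 0.5522.

P₁/P₂ ≈ 0.5522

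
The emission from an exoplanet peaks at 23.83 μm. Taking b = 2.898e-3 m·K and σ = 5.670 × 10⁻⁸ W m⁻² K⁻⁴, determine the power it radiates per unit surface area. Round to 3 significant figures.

Wien's law: T = b/λ_max = 2.898×10⁻³/2.383×10⁻⁵ = 121.611 K.
Then I = σT⁴ = 5.670×10⁻⁸×(121.611)⁴ = 12.4 W/m².

I ≈ 12.4 W/m²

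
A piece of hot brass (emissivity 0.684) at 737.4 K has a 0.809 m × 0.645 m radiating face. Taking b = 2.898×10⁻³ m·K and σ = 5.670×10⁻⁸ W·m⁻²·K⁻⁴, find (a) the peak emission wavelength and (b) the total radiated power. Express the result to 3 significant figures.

(a) λ_max = b/T = 2.898×10⁻³/737.4 = 3.930×10⁻⁶ m = 3.93 μm.
Area A = 0.809 × 0.645 = 0.521805 m².
(b) P = εσAT⁴ = 0.684×5.670×10⁻⁸×0.521805×(737.4)⁴ = 5.98×10³ W.

λ_max ≈ 3.93 μm; P ≈ 5.98×10³ W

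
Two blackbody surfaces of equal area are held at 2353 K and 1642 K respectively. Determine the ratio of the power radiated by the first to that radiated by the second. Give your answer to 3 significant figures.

With equal areas, P₁/P₂ = (T₁/T₂)⁴ = (2353/1642)⁴ = 4.22.

P₁/P₂ ≈ 4.22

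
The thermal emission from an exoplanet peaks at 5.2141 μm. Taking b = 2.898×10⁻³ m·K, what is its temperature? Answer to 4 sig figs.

T ≈ 555.8 K

Wien's law gives T = b/λ_max = (2.898×10⁻³ m·K)/(5.2141×10⁻⁶ m) = 555.8 K.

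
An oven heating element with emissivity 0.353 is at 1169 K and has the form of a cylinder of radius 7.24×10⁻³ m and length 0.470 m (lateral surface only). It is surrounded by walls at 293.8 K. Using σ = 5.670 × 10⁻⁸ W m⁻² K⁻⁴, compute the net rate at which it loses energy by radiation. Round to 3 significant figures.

Lateral area A = 2πrL = 2π×7.24×10⁻³×0.470 = 0.0213804 m².
Net radiated power P_net = εσA(T⁴ − T₀⁴) = 0.353×5.670×10⁻⁸×0.0213804×(1169⁴ − 293.8⁴).
T⁴ − T₀⁴ = 1.86749×10¹² − 7.45087×10⁹ = 1.86004×10¹² K⁴, so P_net = 796 W.

Net loss ≈ 796 W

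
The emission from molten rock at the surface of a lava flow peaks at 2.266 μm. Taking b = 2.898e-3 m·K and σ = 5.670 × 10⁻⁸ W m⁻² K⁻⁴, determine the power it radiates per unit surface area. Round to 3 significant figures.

I ≈ 1.52×10⁵ W/m²

Wien's law: T = b/λ_max = 2.898×10⁻³/2.266×10⁻⁶ = 1278.91 K.
Then I = σT⁴ = 5.670×10⁻⁸×(1278.91)⁴ = 1.52×10⁵ W/m².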